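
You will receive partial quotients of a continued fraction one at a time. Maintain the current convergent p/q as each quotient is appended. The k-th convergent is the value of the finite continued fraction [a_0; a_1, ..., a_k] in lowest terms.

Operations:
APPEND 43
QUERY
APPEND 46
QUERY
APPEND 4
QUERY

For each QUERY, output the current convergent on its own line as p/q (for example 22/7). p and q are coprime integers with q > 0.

43/1
1979/46
7959/185

APPEND 43: p_0 = 43·1 + 0 = 43, q_0 = 43·0 + 1 = 1 → 43/1
APPEND 46: p_1 = 46·43 + 1 = 1979, q_1 = 46·1 + 0 = 46 → 1979/46
APPEND 4: p_2 = 4·1979 + 43 = 7959, q_2 = 4·46 + 1 = 185 → 7959/185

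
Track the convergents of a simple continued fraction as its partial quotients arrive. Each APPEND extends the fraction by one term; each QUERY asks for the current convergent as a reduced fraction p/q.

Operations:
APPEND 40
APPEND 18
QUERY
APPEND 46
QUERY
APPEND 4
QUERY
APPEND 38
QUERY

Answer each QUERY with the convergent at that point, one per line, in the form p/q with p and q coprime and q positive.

721/18
33206/829
133545/3334
5107916/127521

APPEND 40: p_0 = 40·1 + 0 = 40, q_0 = 40·0 + 1 = 1 → 40/1
APPEND 18: p_1 = 18·40 + 1 = 721, q_1 = 18·1 + 0 = 18 → 721/18
APPEND 46: p_2 = 46·721 + 40 = 33206, q_2 = 46·18 + 1 = 829 → 33206/829
APPEND 4: p_3 = 4·33206 + 721 = 133545, q_3 = 4·829 + 18 = 3334 → 133545/3334
APPEND 38: p_4 = 38·133545 + 33206 = 5107916, q_4 = 38·3334 + 829 = 127521 → 5107916/127521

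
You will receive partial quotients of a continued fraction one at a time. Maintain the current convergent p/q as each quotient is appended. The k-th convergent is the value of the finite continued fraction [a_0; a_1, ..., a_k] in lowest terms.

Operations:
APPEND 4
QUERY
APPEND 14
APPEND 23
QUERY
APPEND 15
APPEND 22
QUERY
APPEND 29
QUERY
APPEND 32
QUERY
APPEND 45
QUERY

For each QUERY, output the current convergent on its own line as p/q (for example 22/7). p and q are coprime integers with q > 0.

APPEND 4: p_0 = 4·1 + 0 = 4, q_0 = 4·0 + 1 = 1 → 4/1
APPEND 14: p_1 = 14·4 + 1 = 57, q_1 = 14·1 + 0 = 14 → 57/14
APPEND 23: p_2 = 23·57 + 4 = 1315, q_2 = 23·14 + 1 = 323 → 1315/323
APPEND 15: p_3 = 15·1315 + 57 = 19782, q_3 = 15·323 + 14 = 4859 → 19782/4859
APPEND 22: p_4 = 22·19782 + 1315 = 436519, q_4 = 22·4859 + 323 = 107221 → 436519/107221
APPEND 29: p_5 = 29·436519 + 19782 = 12678833, q_5 = 29·107221 + 4859 = 3114268 → 12678833/3114268
APPEND 32: p_6 = 32·12678833 + 436519 = 406159175, q_6 = 32·3114268 + 107221 = 99763797 → 406159175/99763797
APPEND 45: p_7 = 45·406159175 + 12678833 = 18289841708, q_7 = 45·99763797 + 3114268 = 4492485133 → 18289841708/4492485133

4/1
1315/323
436519/107221
12678833/3114268
406159175/99763797
18289841708/4492485133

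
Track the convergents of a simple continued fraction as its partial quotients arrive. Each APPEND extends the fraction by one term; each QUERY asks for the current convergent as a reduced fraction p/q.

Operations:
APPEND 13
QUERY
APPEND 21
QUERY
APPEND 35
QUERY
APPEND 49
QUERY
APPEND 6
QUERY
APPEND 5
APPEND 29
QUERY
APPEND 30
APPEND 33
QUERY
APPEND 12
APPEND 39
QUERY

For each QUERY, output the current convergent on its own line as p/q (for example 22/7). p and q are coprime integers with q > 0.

13/1
274/21
9603/736
470821/36085
2834529/217246
427495043/32764381
424130821991/32506537966
199418095809263/15283944402109

APPEND 13: p_0 = 13·1 + 0 = 13, q_0 = 13·0 + 1 = 1 → 13/1
APPEND 21: p_1 = 21·13 + 1 = 274, q_1 = 21·1 + 0 = 21 → 274/21
APPEND 35: p_2 = 35·274 + 13 = 9603, q_2 = 35·21 + 1 = 736 → 9603/736
APPEND 49: p_3 = 49·9603 + 274 = 470821, q_3 = 49·736 + 21 = 36085 → 470821/36085
APPEND 6: p_4 = 6·470821 + 9603 = 2834529, q_4 = 6·36085 + 736 = 217246 → 2834529/217246
APPEND 5: p_5 = 5·2834529 + 470821 = 14643466, q_5 = 5·217246 + 36085 = 1122315 → 14643466/1122315
APPEND 29: p_6 = 29·14643466 + 2834529 = 427495043, q_6 = 29·1122315 + 217246 = 32764381 → 427495043/32764381
APPEND 30: p_7 = 30·427495043 + 14643466 = 12839494756, q_7 = 30·32764381 + 1122315 = 984053745 → 12839494756/984053745
APPEND 33: p_8 = 33·12839494756 + 427495043 = 424130821991, q_8 = 33·984053745 + 32764381 = 32506537966 → 424130821991/32506537966
APPEND 12: p_9 = 12·424130821991 + 12839494756 = 5102409358648, q_9 = 12·32506537966 + 984053745 = 391062509337 → 5102409358648/391062509337
APPEND 39: p_10 = 39·5102409358648 + 424130821991 = 199418095809263, q_10 = 39·391062509337 + 32506537966 = 15283944402109 → 199418095809263/15283944402109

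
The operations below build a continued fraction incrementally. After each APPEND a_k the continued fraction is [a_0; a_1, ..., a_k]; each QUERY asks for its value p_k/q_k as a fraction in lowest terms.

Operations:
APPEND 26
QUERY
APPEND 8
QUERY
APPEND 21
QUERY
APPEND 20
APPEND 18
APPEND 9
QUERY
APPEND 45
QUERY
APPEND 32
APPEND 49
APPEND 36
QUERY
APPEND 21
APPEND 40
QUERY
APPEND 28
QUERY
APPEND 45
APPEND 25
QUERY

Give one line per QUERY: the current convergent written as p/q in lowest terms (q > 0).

APPEND 26: p_0 = 26·1 + 0 = 26, q_0 = 26·0 + 1 = 1 → 26/1
APPEND 8: p_1 = 8·26 + 1 = 209, q_1 = 8·1 + 0 = 8 → 209/8
APPEND 21: p_2 = 21·209 + 26 = 4415, q_2 = 21·8 + 1 = 169 → 4415/169
APPEND 20: p_3 = 20·4415 + 209 = 88509, q_3 = 20·169 + 8 = 3388 → 88509/3388
APPEND 18: p_4 = 18·88509 + 4415 = 1597577, q_4 = 18·3388 + 169 = 61153 → 1597577/61153
APPEND 9: p_5 = 9·1597577 + 88509 = 14466702, q_5 = 9·61153 + 3388 = 553765 → 14466702/553765
APPEND 45: p_6 = 45·14466702 + 1597577 = 652599167, q_6 = 45·553765 + 61153 = 24980578 → 652599167/24980578
APPEND 32: p_7 = 32·652599167 + 14466702 = 20897640046, q_7 = 32·24980578 + 553765 = 799932261 → 20897640046/799932261
APPEND 49: p_8 = 49·20897640046 + 652599167 = 1024636961421, q_8 = 49·799932261 + 24980578 = 39221661367 → 1024636961421/39221661367
APPEND 36: p_9 = 36·1024636961421 + 20897640046 = 36907828251202, q_9 = 36·39221661367 + 799932261 = 1412779741473 → 36907828251202/1412779741473
APPEND 21: p_10 = 21·36907828251202 + 1024636961421 = 776089030236663, q_10 = 21·1412779741473 + 39221661367 = 29707596232300 → 776089030236663/29707596232300
APPEND 40: p_11 = 40·776089030236663 + 36907828251202 = 31080469037717722, q_11 = 40·29707596232300 + 1412779741473 = 1189716629033473 → 31080469037717722/1189716629033473
APPEND 28: p_12 = 28·31080469037717722 + 776089030236663 = 871029222086332879, q_12 = 28·1189716629033473 + 29707596232300 = 33341773209169544 → 871029222086332879/33341773209169544
APPEND 45: p_13 = 45·871029222086332879 + 31080469037717722 = 39227395462922697277, q_13 = 45·33341773209169544 + 1189716629033473 = 1501569511041662953 → 39227395462922697277/1501569511041662953
APPEND 25: p_14 = 25·39227395462922697277 + 871029222086332879 = 981555915795153764804, q_14 = 25·1501569511041662953 + 33341773209169544 = 37572579549250743369 → 981555915795153764804/37572579549250743369

26/1
209/8
4415/169
14466702/553765
652599167/24980578
36907828251202/1412779741473
31080469037717722/1189716629033473
871029222086332879/33341773209169544
981555915795153764804/37572579549250743369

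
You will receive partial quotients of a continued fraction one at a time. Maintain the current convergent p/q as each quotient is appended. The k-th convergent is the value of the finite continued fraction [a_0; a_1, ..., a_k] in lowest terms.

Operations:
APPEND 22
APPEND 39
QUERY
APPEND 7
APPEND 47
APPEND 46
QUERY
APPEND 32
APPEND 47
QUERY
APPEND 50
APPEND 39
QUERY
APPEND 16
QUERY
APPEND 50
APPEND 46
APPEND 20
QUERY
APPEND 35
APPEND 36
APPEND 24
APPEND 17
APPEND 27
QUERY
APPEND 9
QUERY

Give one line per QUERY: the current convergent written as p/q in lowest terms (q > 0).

APPEND 22: p_0 = 22·1 + 0 = 22, q_0 = 22·0 + 1 = 1 → 22/1
APPEND 39: p_1 = 39·22 + 1 = 859, q_1 = 39·1 + 0 = 39 → 859/39
APPEND 7: p_2 = 7·859 + 22 = 6035, q_2 = 7·39 + 1 = 274 → 6035/274
APPEND 47: p_3 = 47·6035 + 859 = 284504, q_3 = 47·274 + 39 = 12917 → 284504/12917
APPEND 46: p_4 = 46·284504 + 6035 = 13093219, q_4 = 46·12917 + 274 = 594456 → 13093219/594456
APPEND 32: p_5 = 32·13093219 + 284504 = 419267512, q_5 = 32·594456 + 12917 = 19035509 → 419267512/19035509
APPEND 47: p_6 = 47·419267512 + 13093219 = 19718666283, q_6 = 47·19035509 + 594456 = 895263379 → 19718666283/895263379
APPEND 50: p_7 = 50·19718666283 + 419267512 = 986352581662, q_7 = 50·895263379 + 19035509 = 44782204459 → 986352581662/44782204459
APPEND 39: p_8 = 39·986352581662 + 19718666283 = 38487469351101, q_8 = 39·44782204459 + 895263379 = 1747401237280 → 38487469351101/1747401237280
APPEND 16: p_9 = 16·38487469351101 + 986352581662 = 616785862199278, q_9 = 16·1747401237280 + 44782204459 = 28003202000939 → 616785862199278/28003202000939
APPEND 50: p_10 = 50·616785862199278 + 38487469351101 = 30877780579315001, q_10 = 50·28003202000939 + 1747401237280 = 1401907501284230 → 30877780579315001/1401907501284230
APPEND 46: p_11 = 46·30877780579315001 + 616785862199278 = 1420994692510689324, q_11 = 46·1401907501284230 + 28003202000939 = 64515748261075519 → 1420994692510689324/64515748261075519
APPEND 20: p_12 = 20·1420994692510689324 + 30877780579315001 = 28450771630793101481, q_12 = 20·64515748261075519 + 1401907501284230 = 1291716872722794610 → 28450771630793101481/1291716872722794610
APPEND 35: p_13 = 35·28450771630793101481 + 1420994692510689324 = 997198001770269241159, q_13 = 35·1291716872722794610 + 64515748261075519 = 45274606293558886869 → 997198001770269241159/45274606293558886869
APPEND 36: p_14 = 36·997198001770269241159 + 28450771630793101481 = 35927578835360485783205, q_14 = 36·45274606293558886869 + 1291716872722794610 = 1631177543440842721894 → 35927578835360485783205/1631177543440842721894
APPEND 24: p_15 = 24·35927578835360485783205 + 997198001770269241159 = 863259090050421928038079, q_15 = 24·1631177543440842721894 + 45274606293558886869 = 39193535648873784212325 → 863259090050421928038079/39193535648873784212325
APPEND 17: p_16 = 17·863259090050421928038079 + 35927578835360485783205 = 14711332109692533262430548, q_16 = 17·39193535648873784212325 + 1631177543440842721894 = 667921283574295174331419 → 14711332109692533262430548/667921283574295174331419
APPEND 27: p_17 = 27·14711332109692533262430548 + 863259090050421928038079 = 398069226051748820013662875, q_17 = 27·667921283574295174331419 + 39193535648873784212325 = 18073068192154843491160638 → 398069226051748820013662875/18073068192154843491160638
APPEND 9: p_18 = 9·398069226051748820013662875 + 14711332109692533262430548 = 3597334366575431913385396423, q_18 = 9·18073068192154843491160638 + 667921283574295174331419 = 163325535012967886594777161 → 3597334366575431913385396423/163325535012967886594777161

859/39
13093219/594456
19718666283/895263379
38487469351101/1747401237280
616785862199278/28003202000939
28450771630793101481/1291716872722794610
398069226051748820013662875/18073068192154843491160638
3597334366575431913385396423/163325535012967886594777161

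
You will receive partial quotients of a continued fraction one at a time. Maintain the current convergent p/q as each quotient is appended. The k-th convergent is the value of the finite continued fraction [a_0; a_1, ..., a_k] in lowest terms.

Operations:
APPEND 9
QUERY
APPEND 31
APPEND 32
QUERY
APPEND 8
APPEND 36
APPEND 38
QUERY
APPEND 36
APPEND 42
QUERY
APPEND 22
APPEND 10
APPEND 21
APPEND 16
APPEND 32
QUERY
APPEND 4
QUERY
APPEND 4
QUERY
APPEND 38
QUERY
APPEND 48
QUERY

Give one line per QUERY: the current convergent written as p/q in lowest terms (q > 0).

9/1
8969/993
98952630/10955509
149824618272/16587785023
359844891628024915/39840112878605164
1450602863613343334/160603035288114685
6162256346081398251/682252254031063904
235616344014706476872/26086188688468543037
11315746769051992288107/1252819309300521129680

APPEND 9: p_0 = 9·1 + 0 = 9, q_0 = 9·0 + 1 = 1 → 9/1
APPEND 31: p_1 = 31·9 + 1 = 280, q_1 = 31·1 + 0 = 31 → 280/31
APPEND 32: p_2 = 32·280 + 9 = 8969, q_2 = 32·31 + 1 = 993 → 8969/993
APPEND 8: p_3 = 8·8969 + 280 = 72032, q_3 = 8·993 + 31 = 7975 → 72032/7975
APPEND 36: p_4 = 36·72032 + 8969 = 2602121, q_4 = 36·7975 + 993 = 288093 → 2602121/288093
APPEND 38: p_5 = 38·2602121 + 72032 = 98952630, q_5 = 38·288093 + 7975 = 10955509 → 98952630/10955509
APPEND 36: p_6 = 36·98952630 + 2602121 = 3564896801, q_6 = 36·10955509 + 288093 = 394686417 → 3564896801/394686417
APPEND 42: p_7 = 42·3564896801 + 98952630 = 149824618272, q_7 = 42·394686417 + 10955509 = 16587785023 → 149824618272/16587785023
APPEND 22: p_8 = 22·149824618272 + 3564896801 = 3299706498785, q_8 = 22·16587785023 + 394686417 = 365325956923 → 3299706498785/365325956923
APPEND 10: p_9 = 10·3299706498785 + 149824618272 = 33146889606122, q_9 = 10·365325956923 + 16587785023 = 3669847354253 → 33146889606122/3669847354253
APPEND 21: p_10 = 21·33146889606122 + 3299706498785 = 699384388227347, q_10 = 21·3669847354253 + 365325956923 = 77432120396236 → 699384388227347/77432120396236
APPEND 16: p_11 = 16·699384388227347 + 33146889606122 = 11223297101243674, q_11 = 16·77432120396236 + 3669847354253 = 1242583773694029 → 11223297101243674/1242583773694029
APPEND 32: p_12 = 32·11223297101243674 + 699384388227347 = 359844891628024915, q_12 = 32·1242583773694029 + 77432120396236 = 39840112878605164 → 359844891628024915/39840112878605164
APPEND 4: p_13 = 4·359844891628024915 + 11223297101243674 = 1450602863613343334, q_13 = 4·39840112878605164 + 1242583773694029 = 160603035288114685 → 1450602863613343334/160603035288114685
APPEND 4: p_14 = 4·1450602863613343334 + 359844891628024915 = 6162256346081398251, q_14 = 4·160603035288114685 + 39840112878605164 = 682252254031063904 → 6162256346081398251/682252254031063904
APPEND 38: p_15 = 38·6162256346081398251 + 1450602863613343334 = 235616344014706476872, q_15 = 38·682252254031063904 + 160603035288114685 = 26086188688468543037 → 235616344014706476872/26086188688468543037
APPEND 48: p_16 = 48·235616344014706476872 + 6162256346081398251 = 11315746769051992288107, q_16 = 48·26086188688468543037 + 682252254031063904 = 1252819309300521129680 → 11315746769051992288107/1252819309300521129680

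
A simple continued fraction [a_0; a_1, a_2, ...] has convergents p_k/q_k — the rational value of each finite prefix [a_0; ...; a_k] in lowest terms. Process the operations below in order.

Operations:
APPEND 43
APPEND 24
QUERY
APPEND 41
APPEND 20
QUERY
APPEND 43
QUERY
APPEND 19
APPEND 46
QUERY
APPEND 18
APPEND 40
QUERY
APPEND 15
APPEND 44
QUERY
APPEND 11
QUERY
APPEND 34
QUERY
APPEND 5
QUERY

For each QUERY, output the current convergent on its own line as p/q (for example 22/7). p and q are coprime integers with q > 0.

APPEND 43: p_0 = 43·1 + 0 = 43, q_0 = 43·0 + 1 = 1 → 43/1
APPEND 24: p_1 = 24·43 + 1 = 1033, q_1 = 24·1 + 0 = 24 → 1033/24
APPEND 41: p_2 = 41·1033 + 43 = 42396, q_2 = 41·24 + 1 = 985 → 42396/985
APPEND 20: p_3 = 20·42396 + 1033 = 848953, q_3 = 20·985 + 24 = 19724 → 848953/19724
APPEND 43: p_4 = 43·848953 + 42396 = 36547375, q_4 = 43·19724 + 985 = 849117 → 36547375/849117
APPEND 19: p_5 = 19·36547375 + 848953 = 695249078, q_5 = 19·849117 + 19724 = 16152947 → 695249078/16152947
APPEND 46: p_6 = 46·695249078 + 36547375 = 32018004963, q_6 = 46·16152947 + 849117 = 743884679 → 32018004963/743884679
APPEND 18: p_7 = 18·32018004963 + 695249078 = 577019338412, q_7 = 18·743884679 + 16152947 = 13406077169 → 577019338412/13406077169
APPEND 40: p_8 = 40·577019338412 + 32018004963 = 23112791541443, q_8 = 40·13406077169 + 743884679 = 536986971439 → 23112791541443/536986971439
APPEND 15: p_9 = 15·23112791541443 + 577019338412 = 347268892460057, q_9 = 15·536986971439 + 13406077169 = 8068210648754 → 347268892460057/8068210648754
APPEND 44: p_10 = 44·347268892460057 + 23112791541443 = 15302944059783951, q_10 = 44·8068210648754 + 536986971439 = 355538255516615 → 15302944059783951/355538255516615
APPEND 11: p_11 = 11·15302944059783951 + 347268892460057 = 168679653550083518, q_11 = 11·355538255516615 + 8068210648754 = 3918989021331519 → 168679653550083518/3918989021331519
APPEND 34: p_12 = 34·168679653550083518 + 15302944059783951 = 5750411164762623563, q_12 = 34·3918989021331519 + 355538255516615 = 133601164980788261 → 5750411164762623563/133601164980788261
APPEND 5: p_13 = 5·5750411164762623563 + 168679653550083518 = 28920735477363201333, q_13 = 5·133601164980788261 + 3918989021331519 = 671924813925272824 → 28920735477363201333/671924813925272824

1033/24
848953/19724
36547375/849117
32018004963/743884679
23112791541443/536986971439
15302944059783951/355538255516615
168679653550083518/3918989021331519
5750411164762623563/133601164980788261
28920735477363201333/671924813925272824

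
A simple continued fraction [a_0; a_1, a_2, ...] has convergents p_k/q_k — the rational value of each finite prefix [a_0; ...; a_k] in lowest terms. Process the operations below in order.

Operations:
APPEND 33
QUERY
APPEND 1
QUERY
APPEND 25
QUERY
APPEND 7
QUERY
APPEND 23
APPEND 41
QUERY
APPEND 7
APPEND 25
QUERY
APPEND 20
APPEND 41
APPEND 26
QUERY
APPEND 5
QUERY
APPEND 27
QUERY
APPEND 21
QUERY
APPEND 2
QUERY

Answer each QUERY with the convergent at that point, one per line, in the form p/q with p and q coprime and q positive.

APPEND 33: p_0 = 33·1 + 0 = 33, q_0 = 33·0 + 1 = 1 → 33/1
APPEND 1: p_1 = 1·33 + 1 = 34, q_1 = 1·1 + 0 = 1 → 34/1
APPEND 25: p_2 = 25·34 + 33 = 883, q_2 = 25·1 + 1 = 26 → 883/26
APPEND 7: p_3 = 7·883 + 34 = 6215, q_3 = 7·26 + 1 = 183 → 6215/183
APPEND 23: p_4 = 23·6215 + 883 = 143828, q_4 = 23·183 + 26 = 4235 → 143828/4235
APPEND 41: p_5 = 41·143828 + 6215 = 5903163, q_5 = 41·4235 + 183 = 173818 → 5903163/173818
APPEND 7: p_6 = 7·5903163 + 143828 = 41465969, q_6 = 7·173818 + 4235 = 1220961 → 41465969/1220961
APPEND 25: p_7 = 25·41465969 + 5903163 = 1042552388, q_7 = 25·1220961 + 173818 = 30697843 → 1042552388/30697843
APPEND 20: p_8 = 20·1042552388 + 41465969 = 20892513729, q_8 = 20·30697843 + 1220961 = 615177821 → 20892513729/615177821
APPEND 41: p_9 = 41·20892513729 + 1042552388 = 857635615277, q_9 = 41·615177821 + 30697843 = 25252988504 → 857635615277/25252988504
APPEND 26: p_10 = 26·857635615277 + 20892513729 = 22319418510931, q_10 = 26·25252988504 + 615177821 = 657192878925 → 22319418510931/657192878925
APPEND 5: p_11 = 5·22319418510931 + 857635615277 = 112454728169932, q_11 = 5·657192878925 + 25252988504 = 3311217383129 → 112454728169932/3311217383129
APPEND 27: p_12 = 27·112454728169932 + 22319418510931 = 3058597079099095, q_12 = 27·3311217383129 + 657192878925 = 90060062223408 → 3058597079099095/90060062223408
APPEND 21: p_13 = 21·3058597079099095 + 112454728169932 = 64342993389250927, q_13 = 21·90060062223408 + 3311217383129 = 1894572524074697 → 64342993389250927/1894572524074697
APPEND 2: p_14 = 2·64342993389250927 + 3058597079099095 = 131744583857600949, q_14 = 2·1894572524074697 + 90060062223408 = 3879205110372802 → 131744583857600949/3879205110372802

33/1
34/1
883/26
6215/183
5903163/173818
1042552388/30697843
22319418510931/657192878925
112454728169932/3311217383129
3058597079099095/90060062223408
64342993389250927/1894572524074697
131744583857600949/3879205110372802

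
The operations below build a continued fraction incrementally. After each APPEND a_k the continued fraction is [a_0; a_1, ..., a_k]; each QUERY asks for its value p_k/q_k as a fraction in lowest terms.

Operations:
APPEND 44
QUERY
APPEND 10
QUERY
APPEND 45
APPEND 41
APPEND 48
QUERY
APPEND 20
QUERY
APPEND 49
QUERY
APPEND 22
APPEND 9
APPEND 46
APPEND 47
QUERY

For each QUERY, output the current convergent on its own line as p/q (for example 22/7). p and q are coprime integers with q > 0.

APPEND 44: p_0 = 44·1 + 0 = 44, q_0 = 44·0 + 1 = 1 → 44/1
APPEND 10: p_1 = 10·44 + 1 = 441, q_1 = 10·1 + 0 = 10 → 441/10
APPEND 45: p_2 = 45·441 + 44 = 19889, q_2 = 45·10 + 1 = 451 → 19889/451
APPEND 41: p_3 = 41·19889 + 441 = 815890, q_3 = 41·451 + 10 = 18501 → 815890/18501
APPEND 48: p_4 = 48·815890 + 19889 = 39182609, q_4 = 48·18501 + 451 = 888499 → 39182609/888499
APPEND 20: p_5 = 20·39182609 + 815890 = 784468070, q_5 = 20·888499 + 18501 = 17788481 → 784468070/17788481
APPEND 49: p_6 = 49·784468070 + 39182609 = 38478118039, q_6 = 49·17788481 + 888499 = 872524068 → 38478118039/872524068
APPEND 22: p_7 = 22·38478118039 + 784468070 = 847303064928, q_7 = 22·872524068 + 17788481 = 19213317977 → 847303064928/19213317977
APPEND 9: p_8 = 9·847303064928 + 38478118039 = 7664205702391, q_8 = 9·19213317977 + 872524068 = 173792385861 → 7664205702391/173792385861
APPEND 46: p_9 = 46·7664205702391 + 847303064928 = 353400765374914, q_9 = 46·173792385861 + 19213317977 = 8013663067583 → 353400765374914/8013663067583
APPEND 47: p_10 = 47·353400765374914 + 7664205702391 = 16617500178323349, q_10 = 47·8013663067583 + 173792385861 = 376815956562262 → 16617500178323349/376815956562262

44/1
441/10
39182609/888499
784468070/17788481
38478118039/872524068
16617500178323349/376815956562262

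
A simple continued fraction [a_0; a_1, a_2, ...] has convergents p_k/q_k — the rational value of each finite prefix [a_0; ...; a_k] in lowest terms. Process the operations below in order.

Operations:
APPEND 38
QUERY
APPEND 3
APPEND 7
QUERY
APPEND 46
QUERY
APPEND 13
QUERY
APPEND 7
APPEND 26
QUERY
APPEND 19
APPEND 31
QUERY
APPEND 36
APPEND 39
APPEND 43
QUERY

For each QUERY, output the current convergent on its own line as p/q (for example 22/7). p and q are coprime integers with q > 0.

38/1
843/22
38893/1015
506452/13217
93691934/2445101
55389346827/1445509144
3351334505326411/87460584924078

APPEND 38: p_0 = 38·1 + 0 = 38, q_0 = 38·0 + 1 = 1 → 38/1
APPEND 3: p_1 = 3·38 + 1 = 115, q_1 = 3·1 + 0 = 3 → 115/3
APPEND 7: p_2 = 7·115 + 38 = 843, q_2 = 7·3 + 1 = 22 → 843/22
APPEND 46: p_3 = 46·843 + 115 = 38893, q_3 = 46·22 + 3 = 1015 → 38893/1015
APPEND 13: p_4 = 13·38893 + 843 = 506452, q_4 = 13·1015 + 22 = 13217 → 506452/13217
APPEND 7: p_5 = 7·506452 + 38893 = 3584057, q_5 = 7·13217 + 1015 = 93534 → 3584057/93534
APPEND 26: p_6 = 26·3584057 + 506452 = 93691934, q_6 = 26·93534 + 13217 = 2445101 → 93691934/2445101
APPEND 19: p_7 = 19·93691934 + 3584057 = 1783730803, q_7 = 19·2445101 + 93534 = 46550453 → 1783730803/46550453
APPEND 31: p_8 = 31·1783730803 + 93691934 = 55389346827, q_8 = 31·46550453 + 2445101 = 1445509144 → 55389346827/1445509144
APPEND 36: p_9 = 36·55389346827 + 1783730803 = 1995800216575, q_9 = 36·1445509144 + 46550453 = 52084879637 → 1995800216575/52084879637
APPEND 39: p_10 = 39·1995800216575 + 55389346827 = 77891597793252, q_10 = 39·52084879637 + 1445509144 = 2032755814987 → 77891597793252/2032755814987
APPEND 43: p_11 = 43·77891597793252 + 1995800216575 = 3351334505326411, q_11 = 43·2032755814987 + 52084879637 = 87460584924078 → 3351334505326411/87460584924078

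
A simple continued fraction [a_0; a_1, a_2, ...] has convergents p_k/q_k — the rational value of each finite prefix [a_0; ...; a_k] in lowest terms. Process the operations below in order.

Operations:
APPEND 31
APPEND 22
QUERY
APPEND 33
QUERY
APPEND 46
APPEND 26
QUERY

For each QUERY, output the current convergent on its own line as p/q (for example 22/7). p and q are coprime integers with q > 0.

APPEND 31: p_0 = 31·1 + 0 = 31, q_0 = 31·0 + 1 = 1 → 31/1
APPEND 22: p_1 = 22·31 + 1 = 683, q_1 = 22·1 + 0 = 22 → 683/22
APPEND 33: p_2 = 33·683 + 31 = 22570, q_2 = 33·22 + 1 = 727 → 22570/727
APPEND 46: p_3 = 46·22570 + 683 = 1038903, q_3 = 46·727 + 22 = 33464 → 1038903/33464
APPEND 26: p_4 = 26·1038903 + 22570 = 27034048, q_4 = 26·33464 + 727 = 870791 → 27034048/870791

683/22
22570/727
27034048/870791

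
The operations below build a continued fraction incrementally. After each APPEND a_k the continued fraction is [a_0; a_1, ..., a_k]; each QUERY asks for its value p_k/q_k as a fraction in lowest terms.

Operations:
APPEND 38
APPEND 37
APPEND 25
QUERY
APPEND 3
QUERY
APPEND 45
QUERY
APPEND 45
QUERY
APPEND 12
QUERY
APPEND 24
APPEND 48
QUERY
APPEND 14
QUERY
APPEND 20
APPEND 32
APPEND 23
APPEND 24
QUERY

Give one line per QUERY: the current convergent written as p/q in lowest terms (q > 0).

APPEND 38: p_0 = 38·1 + 0 = 38, q_0 = 38·0 + 1 = 1 → 38/1
APPEND 37: p_1 = 37·38 + 1 = 1407, q_1 = 37·1 + 0 = 37 → 1407/37
APPEND 25: p_2 = 25·1407 + 38 = 35213, q_2 = 25·37 + 1 = 926 → 35213/926
APPEND 3: p_3 = 3·35213 + 1407 = 107046, q_3 = 3·926 + 37 = 2815 → 107046/2815
APPEND 45: p_4 = 45·107046 + 35213 = 4852283, q_4 = 45·2815 + 926 = 127601 → 4852283/127601
APPEND 45: p_5 = 45·4852283 + 107046 = 218459781, q_5 = 45·127601 + 2815 = 5744860 → 218459781/5744860
APPEND 12: p_6 = 12·218459781 + 4852283 = 2626369655, q_6 = 12·5744860 + 127601 = 69065921 → 2626369655/69065921
APPEND 24: p_7 = 24·2626369655 + 218459781 = 63251331501, q_7 = 24·69065921 + 5744860 = 1663326964 → 63251331501/1663326964
APPEND 48: p_8 = 48·63251331501 + 2626369655 = 3038690281703, q_8 = 48·1663326964 + 69065921 = 79908760193 → 3038690281703/79908760193
APPEND 14: p_9 = 14·3038690281703 + 63251331501 = 42604915275343, q_9 = 14·79908760193 + 1663326964 = 1120385969666 → 42604915275343/1120385969666
APPEND 20: p_10 = 20·42604915275343 + 3038690281703 = 855136995788563, q_10 = 20·1120385969666 + 79908760193 = 22487628153513 → 855136995788563/22487628153513
APPEND 32: p_11 = 32·855136995788563 + 42604915275343 = 27406988780509359, q_11 = 32·22487628153513 + 1120385969666 = 720724486882082 → 27406988780509359/720724486882082
APPEND 23: p_12 = 23·27406988780509359 + 855136995788563 = 631215878947503820, q_12 = 23·720724486882082 + 22487628153513 = 16599150826441399 → 631215878947503820/16599150826441399
APPEND 24: p_13 = 24·631215878947503820 + 27406988780509359 = 15176588083520601039, q_13 = 24·16599150826441399 + 720724486882082 = 399100344321475658 → 15176588083520601039/399100344321475658

35213/926
107046/2815
4852283/127601
218459781/5744860
2626369655/69065921
3038690281703/79908760193
42604915275343/1120385969666
15176588083520601039/399100344321475658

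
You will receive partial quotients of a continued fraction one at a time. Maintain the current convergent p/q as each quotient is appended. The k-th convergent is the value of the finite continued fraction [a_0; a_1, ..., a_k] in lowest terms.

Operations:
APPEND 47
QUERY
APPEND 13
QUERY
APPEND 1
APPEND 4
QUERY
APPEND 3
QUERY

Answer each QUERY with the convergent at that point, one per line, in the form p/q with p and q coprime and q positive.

47/1
612/13
3248/69
10403/221

APPEND 47: p_0 = 47·1 + 0 = 47, q_0 = 47·0 + 1 = 1 → 47/1
APPEND 13: p_1 = 13·47 + 1 = 612, q_1 = 13·1 + 0 = 13 → 612/13
APPEND 1: p_2 = 1·612 + 47 = 659, q_2 = 1·13 + 1 = 14 → 659/14
APPEND 4: p_3 = 4·659 + 612 = 3248, q_3 = 4·14 + 13 = 69 → 3248/69
APPEND 3: p_4 = 3·3248 + 659 = 10403, q_4 = 3·69 + 14 = 221 → 10403/221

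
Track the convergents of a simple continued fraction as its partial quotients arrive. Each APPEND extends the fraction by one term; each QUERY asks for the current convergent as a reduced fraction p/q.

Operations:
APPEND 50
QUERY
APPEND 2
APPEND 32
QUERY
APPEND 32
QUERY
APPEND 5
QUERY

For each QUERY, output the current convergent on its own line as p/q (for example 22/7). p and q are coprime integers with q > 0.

50/1
3282/65
105125/2082
528907/10475

APPEND 50: p_0 = 50·1 + 0 = 50, q_0 = 50·0 + 1 = 1 → 50/1
APPEND 2: p_1 = 2·50 + 1 = 101, q_1 = 2·1 + 0 = 2 → 101/2
APPEND 32: p_2 = 32·101 + 50 = 3282, q_2 = 32·2 + 1 = 65 → 3282/65
APPEND 32: p_3 = 32·3282 + 101 = 105125, q_3 = 32·65 + 2 = 2082 → 105125/2082
APPEND 5: p_4 = 5·105125 + 3282 = 528907, q_4 = 5·2082 + 65 = 10475 → 528907/10475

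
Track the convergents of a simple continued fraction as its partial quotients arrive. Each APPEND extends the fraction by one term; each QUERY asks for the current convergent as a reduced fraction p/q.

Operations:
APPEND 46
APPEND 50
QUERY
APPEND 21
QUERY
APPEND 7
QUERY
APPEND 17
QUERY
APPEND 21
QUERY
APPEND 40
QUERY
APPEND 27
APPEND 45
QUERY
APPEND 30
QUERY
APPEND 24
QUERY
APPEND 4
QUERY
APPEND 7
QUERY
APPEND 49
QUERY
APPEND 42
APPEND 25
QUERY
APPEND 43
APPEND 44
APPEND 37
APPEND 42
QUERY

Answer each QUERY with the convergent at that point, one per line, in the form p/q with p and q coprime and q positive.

APPEND 46: p_0 = 46·1 + 0 = 46, q_0 = 46·0 + 1 = 1 → 46/1
APPEND 50: p_1 = 50·46 + 1 = 2301, q_1 = 50·1 + 0 = 50 → 2301/50
APPEND 21: p_2 = 21·2301 + 46 = 48367, q_2 = 21·50 + 1 = 1051 → 48367/1051
APPEND 7: p_3 = 7·48367 + 2301 = 340870, q_3 = 7·1051 + 50 = 7407 → 340870/7407
APPEND 17: p_4 = 17·340870 + 48367 = 5843157, q_4 = 17·7407 + 1051 = 126970 → 5843157/126970
APPEND 21: p_5 = 21·5843157 + 340870 = 123047167, q_5 = 21·126970 + 7407 = 2673777 → 123047167/2673777
APPEND 40: p_6 = 40·123047167 + 5843157 = 4927729837, q_6 = 40·2673777 + 126970 = 107078050 → 4927729837/107078050
APPEND 27: p_7 = 27·4927729837 + 123047167 = 133171752766, q_7 = 27·107078050 + 2673777 = 2893781127 → 133171752766/2893781127
APPEND 45: p_8 = 45·133171752766 + 4927729837 = 5997656604307, q_8 = 45·2893781127 + 107078050 = 130327228765 → 5997656604307/130327228765
APPEND 30: p_9 = 30·5997656604307 + 133171752766 = 180062869881976, q_9 = 30·130327228765 + 2893781127 = 3912710644077 → 180062869881976/3912710644077
APPEND 24: p_10 = 24·180062869881976 + 5997656604307 = 4327506533771731, q_10 = 24·3912710644077 + 130327228765 = 94035382686613 → 4327506533771731/94035382686613
APPEND 4: p_11 = 4·4327506533771731 + 180062869881976 = 17490089004968900, q_11 = 4·94035382686613 + 3912710644077 = 380054241390529 → 17490089004968900/380054241390529
APPEND 7: p_12 = 7·17490089004968900 + 4327506533771731 = 126758129568554031, q_12 = 7·380054241390529 + 94035382686613 = 2754415072420316 → 126758129568554031/2754415072420316
APPEND 49: p_13 = 49·126758129568554031 + 17490089004968900 = 6228638437864116419, q_13 = 49·2754415072420316 + 380054241390529 = 135346392789986013 → 6228638437864116419/135346392789986013
APPEND 42: p_14 = 42·6228638437864116419 + 126758129568554031 = 261729572519861443629, q_14 = 42·135346392789986013 + 2754415072420316 = 5687302912251832862 → 261729572519861443629/5687302912251832862
APPEND 25: p_15 = 25·261729572519861443629 + 6228638437864116419 = 6549467951434400207144, q_15 = 25·5687302912251832862 + 135346392789986013 = 142317919199085807563 → 6549467951434400207144/142317919199085807563
APPEND 43: p_16 = 43·6549467951434400207144 + 261729572519861443629 = 281888851484199070350821, q_16 = 43·142317919199085807563 + 5687302912251832862 = 6125357828472941558071 → 281888851484199070350821/6125357828472941558071
APPEND 44: p_17 = 44·281888851484199070350821 + 6549467951434400207144 = 12409658933256193495643268, q_17 = 44·6125357828472941558071 + 142317919199085807563 = 269658062372008514362687 → 12409658933256193495643268/269658062372008514362687
APPEND 37: p_18 = 37·12409658933256193495643268 + 281888851484199070350821 = 459439269381963358409151737, q_18 = 37·269658062372008514362687 + 6125357828472941558071 = 9983473665592787972977490 → 459439269381963358409151737/9983473665592787972977490
APPEND 42: p_19 = 42·459439269381963358409151737 + 12409658933256193495643268 = 19308858972975717246680016222, q_19 = 42·9983473665592787972977490 + 269658062372008514362687 = 419575552017269103379417267 → 19308858972975717246680016222/419575552017269103379417267

2301/50
48367/1051
340870/7407
5843157/126970
123047167/2673777
4927729837/107078050
5997656604307/130327228765
180062869881976/3912710644077
4327506533771731/94035382686613
17490089004968900/380054241390529
126758129568554031/2754415072420316
6228638437864116419/135346392789986013
6549467951434400207144/142317919199085807563
19308858972975717246680016222/419575552017269103379417267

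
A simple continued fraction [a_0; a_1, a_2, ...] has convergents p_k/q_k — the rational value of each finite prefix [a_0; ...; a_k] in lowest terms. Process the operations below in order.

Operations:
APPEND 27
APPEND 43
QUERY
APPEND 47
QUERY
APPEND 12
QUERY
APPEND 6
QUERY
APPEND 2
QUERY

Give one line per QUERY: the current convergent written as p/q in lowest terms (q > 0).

1162/43
54641/2022
656854/24307
3995765/147864
8648384/320035

APPEND 27: p_0 = 27·1 + 0 = 27, q_0 = 27·0 + 1 = 1 → 27/1
APPEND 43: p_1 = 43·27 + 1 = 1162, q_1 = 43·1 + 0 = 43 → 1162/43
APPEND 47: p_2 = 47·1162 + 27 = 54641, q_2 = 47·43 + 1 = 2022 → 54641/2022
APPEND 12: p_3 = 12·54641 + 1162 = 656854, q_3 = 12·2022 + 43 = 24307 → 656854/24307
APPEND 6: p_4 = 6·656854 + 54641 = 3995765, q_4 = 6·24307 + 2022 = 147864 → 3995765/147864
APPEND 2: p_5 = 2·3995765 + 656854 = 8648384, q_5 = 2·147864 + 24307 = 320035 → 8648384/320035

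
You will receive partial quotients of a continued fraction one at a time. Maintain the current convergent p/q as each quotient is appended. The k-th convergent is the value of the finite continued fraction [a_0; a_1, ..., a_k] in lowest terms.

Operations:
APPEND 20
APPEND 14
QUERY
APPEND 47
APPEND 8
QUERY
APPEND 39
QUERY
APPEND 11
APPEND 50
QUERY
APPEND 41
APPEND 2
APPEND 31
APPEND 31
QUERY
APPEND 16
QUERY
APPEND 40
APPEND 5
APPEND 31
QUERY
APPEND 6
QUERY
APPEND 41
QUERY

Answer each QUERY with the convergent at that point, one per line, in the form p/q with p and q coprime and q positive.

281/14
106097/5286
4151010/206813
2292511360/114218263
186051118878805/9269500687466
2982813410089961/148610721193365
18734246869219239011/933383874710836611
113005956966337910252/5630220350728323361
4651978482489073559343/231772418254572094412

APPEND 20: p_0 = 20·1 + 0 = 20, q_0 = 20·0 + 1 = 1 → 20/1
APPEND 14: p_1 = 14·20 + 1 = 281, q_1 = 14·1 + 0 = 14 → 281/14
APPEND 47: p_2 = 47·281 + 20 = 13227, q_2 = 47·14 + 1 = 659 → 13227/659
APPEND 8: p_3 = 8·13227 + 281 = 106097, q_3 = 8·659 + 14 = 5286 → 106097/5286
APPEND 39: p_4 = 39·106097 + 13227 = 4151010, q_4 = 39·5286 + 659 = 206813 → 4151010/206813
APPEND 11: p_5 = 11·4151010 + 106097 = 45767207, q_5 = 11·206813 + 5286 = 2280229 → 45767207/2280229
APPEND 50: p_6 = 50·45767207 + 4151010 = 2292511360, q_6 = 50·2280229 + 206813 = 114218263 → 2292511360/114218263
APPEND 41: p_7 = 41·2292511360 + 45767207 = 94038732967, q_7 = 41·114218263 + 2280229 = 4685229012 → 94038732967/4685229012
APPEND 2: p_8 = 2·94038732967 + 2292511360 = 190369977294, q_8 = 2·4685229012 + 114218263 = 9484676287 → 190369977294/9484676287
APPEND 31: p_9 = 31·190369977294 + 94038732967 = 5995508029081, q_9 = 31·9484676287 + 4685229012 = 298710193909 → 5995508029081/298710193909
APPEND 31: p_10 = 31·5995508029081 + 190369977294 = 186051118878805, q_10 = 31·298710193909 + 9484676287 = 9269500687466 → 186051118878805/9269500687466
APPEND 16: p_11 = 16·186051118878805 + 5995508029081 = 2982813410089961, q_11 = 16·9269500687466 + 298710193909 = 148610721193365 → 2982813410089961/148610721193365
APPEND 40: p_12 = 40·2982813410089961 + 186051118878805 = 119498587522477245, q_12 = 40·148610721193365 + 9269500687466 = 5953698348422066 → 119498587522477245/5953698348422066
APPEND 5: p_13 = 5·119498587522477245 + 2982813410089961 = 600475751022476186, q_13 = 5·5953698348422066 + 148610721193365 = 29917102463303695 → 600475751022476186/29917102463303695
APPEND 31: p_14 = 31·600475751022476186 + 119498587522477245 = 18734246869219239011, q_14 = 31·29917102463303695 + 5953698348422066 = 933383874710836611 → 18734246869219239011/933383874710836611
APPEND 6: p_15 = 6·18734246869219239011 + 600475751022476186 = 113005956966337910252, q_15 = 6·933383874710836611 + 29917102463303695 = 5630220350728323361 → 113005956966337910252/5630220350728323361
APPEND 41: p_16 = 41·113005956966337910252 + 18734246869219239011 = 4651978482489073559343, q_16 = 41·5630220350728323361 + 933383874710836611 = 231772418254572094412 → 4651978482489073559343/231772418254572094412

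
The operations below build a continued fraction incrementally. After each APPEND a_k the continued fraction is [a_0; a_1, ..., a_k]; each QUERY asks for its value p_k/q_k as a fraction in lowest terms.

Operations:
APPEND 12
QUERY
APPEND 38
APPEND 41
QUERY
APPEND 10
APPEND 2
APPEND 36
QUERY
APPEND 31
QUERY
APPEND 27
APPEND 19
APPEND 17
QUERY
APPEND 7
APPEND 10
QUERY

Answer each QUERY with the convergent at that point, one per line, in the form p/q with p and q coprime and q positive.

12/1
18749/1559
14395095/1196968
446642588/37138823
3919486294600/325909601227
280582004886970/23330702661257

APPEND 12: p_0 = 12·1 + 0 = 12, q_0 = 12·0 + 1 = 1 → 12/1
APPEND 38: p_1 = 38·12 + 1 = 457, q_1 = 38·1 + 0 = 38 → 457/38
APPEND 41: p_2 = 41·457 + 12 = 18749, q_2 = 41·38 + 1 = 1559 → 18749/1559
APPEND 10: p_3 = 10·18749 + 457 = 187947, q_3 = 10·1559 + 38 = 15628 → 187947/15628
APPEND 2: p_4 = 2·187947 + 18749 = 394643, q_4 = 2·15628 + 1559 = 32815 → 394643/32815
APPEND 36: p_5 = 36·394643 + 187947 = 14395095, q_5 = 36·32815 + 15628 = 1196968 → 14395095/1196968
APPEND 31: p_6 = 31·14395095 + 394643 = 446642588, q_6 = 31·1196968 + 32815 = 37138823 → 446642588/37138823
APPEND 27: p_7 = 27·446642588 + 14395095 = 12073744971, q_7 = 27·37138823 + 1196968 = 1003945189 → 12073744971/1003945189
APPEND 19: p_8 = 19·12073744971 + 446642588 = 229847797037, q_8 = 19·1003945189 + 37138823 = 19112097414 → 229847797037/19112097414
APPEND 17: p_9 = 17·229847797037 + 12073744971 = 3919486294600, q_9 = 17·19112097414 + 1003945189 = 325909601227 → 3919486294600/325909601227
APPEND 7: p_10 = 7·3919486294600 + 229847797037 = 27666251859237, q_10 = 7·325909601227 + 19112097414 = 2300479306003 → 27666251859237/2300479306003
APPEND 10: p_11 = 10·27666251859237 + 3919486294600 = 280582004886970, q_11 = 10·2300479306003 + 325909601227 = 23330702661257 → 280582004886970/23330702661257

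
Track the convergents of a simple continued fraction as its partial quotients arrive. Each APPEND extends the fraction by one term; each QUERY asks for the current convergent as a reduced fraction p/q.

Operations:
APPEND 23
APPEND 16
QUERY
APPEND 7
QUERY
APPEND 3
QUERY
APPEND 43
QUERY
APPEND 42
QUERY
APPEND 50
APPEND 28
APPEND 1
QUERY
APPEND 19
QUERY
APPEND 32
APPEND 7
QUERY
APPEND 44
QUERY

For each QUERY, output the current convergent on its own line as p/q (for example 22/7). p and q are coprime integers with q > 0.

APPEND 23: p_0 = 23·1 + 0 = 23, q_0 = 23·0 + 1 = 1 → 23/1
APPEND 16: p_1 = 16·23 + 1 = 369, q_1 = 16·1 + 0 = 16 → 369/16
APPEND 7: p_2 = 7·369 + 23 = 2606, q_2 = 7·16 + 1 = 113 → 2606/113
APPEND 3: p_3 = 3·2606 + 369 = 8187, q_3 = 3·113 + 16 = 355 → 8187/355
APPEND 43: p_4 = 43·8187 + 2606 = 354647, q_4 = 43·355 + 113 = 15378 → 354647/15378
APPEND 42: p_5 = 42·354647 + 8187 = 14903361, q_5 = 42·15378 + 355 = 646231 → 14903361/646231
APPEND 50: p_6 = 50·14903361 + 354647 = 745522697, q_6 = 50·646231 + 15378 = 32326928 → 745522697/32326928
APPEND 28: p_7 = 28·745522697 + 14903361 = 20889538877, q_7 = 28·32326928 + 646231 = 905800215 → 20889538877/905800215
APPEND 1: p_8 = 1·20889538877 + 745522697 = 21635061574, q_8 = 1·905800215 + 32326928 = 938127143 → 21635061574/938127143
APPEND 19: p_9 = 19·21635061574 + 20889538877 = 431955708783, q_9 = 19·938127143 + 905800215 = 18730215932 → 431955708783/18730215932
APPEND 32: p_10 = 32·431955708783 + 21635061574 = 13844217742630, q_10 = 32·18730215932 + 938127143 = 600305036967 → 13844217742630/600305036967
APPEND 7: p_11 = 7·13844217742630 + 431955708783 = 97341479907193, q_11 = 7·600305036967 + 18730215932 = 4220865474701 → 97341479907193/4220865474701
APPEND 44: p_12 = 44·97341479907193 + 13844217742630 = 4296869333659122, q_12 = 44·4220865474701 + 600305036967 = 186318385923811 → 4296869333659122/186318385923811

369/16
2606/113
8187/355
354647/15378
14903361/646231
21635061574/938127143
431955708783/18730215932
97341479907193/4220865474701
4296869333659122/186318385923811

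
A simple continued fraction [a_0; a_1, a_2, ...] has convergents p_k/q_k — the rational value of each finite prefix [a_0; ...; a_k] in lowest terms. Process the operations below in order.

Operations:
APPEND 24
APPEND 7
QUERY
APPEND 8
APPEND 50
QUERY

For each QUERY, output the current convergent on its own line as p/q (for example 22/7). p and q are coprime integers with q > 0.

APPEND 24: p_0 = 24·1 + 0 = 24, q_0 = 24·0 + 1 = 1 → 24/1
APPEND 7: p_1 = 7·24 + 1 = 169, q_1 = 7·1 + 0 = 7 → 169/7
APPEND 8: p_2 = 8·169 + 24 = 1376, q_2 = 8·7 + 1 = 57 → 1376/57
APPEND 50: p_3 = 50·1376 + 169 = 68969, q_3 = 50·57 + 7 = 2857 → 68969/2857

169/7
68969/2857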